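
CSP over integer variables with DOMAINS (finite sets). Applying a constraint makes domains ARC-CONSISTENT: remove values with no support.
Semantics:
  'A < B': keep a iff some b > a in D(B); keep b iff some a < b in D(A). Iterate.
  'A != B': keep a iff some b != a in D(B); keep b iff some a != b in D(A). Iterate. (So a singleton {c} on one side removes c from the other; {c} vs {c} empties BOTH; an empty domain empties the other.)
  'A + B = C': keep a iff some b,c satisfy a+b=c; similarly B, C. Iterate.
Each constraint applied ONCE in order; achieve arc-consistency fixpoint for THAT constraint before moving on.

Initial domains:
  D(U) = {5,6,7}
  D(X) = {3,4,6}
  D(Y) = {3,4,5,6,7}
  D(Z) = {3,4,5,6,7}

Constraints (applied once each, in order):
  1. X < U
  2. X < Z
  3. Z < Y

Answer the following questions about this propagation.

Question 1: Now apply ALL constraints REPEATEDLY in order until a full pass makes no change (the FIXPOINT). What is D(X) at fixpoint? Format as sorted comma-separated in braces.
pass 0 (initial): D(X)={3,4,6}
pass 1: Y {3,4,5,6,7}->{5,6,7}; Z {3,4,5,6,7}->{4,5,6}
pass 2: X {3,4,6}->{3,4}
pass 3: no change
Fixpoint after 3 passes: D(X) = {3,4}

Answer: {3,4}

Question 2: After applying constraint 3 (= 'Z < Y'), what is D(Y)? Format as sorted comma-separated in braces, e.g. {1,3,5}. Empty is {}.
Answer: {5,6,7}

Derivation:
Constraint 1 (X < U) on D(X)={3,4,6} D(U)={5,6,7}: no change
Constraint 2 (X < Z) on D(X)={3,4,6} D(Z)={3,4,5,6,7}: Z {3,4,5,6,7}->{4,5,6,7}
Constraint 3 (Z < Y) on D(Z)={4,5,6,7} D(Y)={3,4,5,6,7}: Z {4,5,6,7}->{4,5,6}; Y {3,4,5,6,7}->{5,6,7}
So after constraint 3: D(Y) = {5,6,7}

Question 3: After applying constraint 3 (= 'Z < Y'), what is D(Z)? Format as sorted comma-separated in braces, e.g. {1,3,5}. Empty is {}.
Answer: {4,5,6}

Derivation:
Constraint 1 (X < U) on D(X)={3,4,6} D(U)={5,6,7}: no change
Constraint 2 (X < Z) on D(X)={3,4,6} D(Z)={3,4,5,6,7}: Z {3,4,5,6,7}->{4,5,6,7}
Constraint 3 (Z < Y) on D(Z)={4,5,6,7} D(Y)={3,4,5,6,7}: Z {4,5,6,7}->{4,5,6}; Y {3,4,5,6,7}->{5,6,7}
So after constraint 3: D(Z) = {4,5,6}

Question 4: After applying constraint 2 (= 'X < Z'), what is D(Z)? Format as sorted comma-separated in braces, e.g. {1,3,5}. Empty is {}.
Answer: {4,5,6,7}

Derivation:
Constraint 1 (X < U) on D(X)={3,4,6} D(U)={5,6,7}: no change
Constraint 2 (X < Z) on D(X)={3,4,6} D(Z)={3,4,5,6,7}: Z {3,4,5,6,7}->{4,5,6,7}
So after constraint 2: D(Z) = {4,5,6,7}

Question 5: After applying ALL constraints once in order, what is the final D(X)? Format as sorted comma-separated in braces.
Answer: {3,4,6}

Derivation:
Constraint 1 (X < U) on D(X)={3,4,6} D(U)={5,6,7}: no change
Constraint 2 (X < Z) on D(X)={3,4,6} D(Z)={3,4,5,6,7}: Z {3,4,5,6,7}->{4,5,6,7}
Constraint 3 (Z < Y) on D(Z)={4,5,6,7} D(Y)={3,4,5,6,7}: Z {4,5,6,7}->{4,5,6}; Y {3,4,5,6,7}->{5,6,7}
So after all 3 constraints: D(X) = {3,4,6}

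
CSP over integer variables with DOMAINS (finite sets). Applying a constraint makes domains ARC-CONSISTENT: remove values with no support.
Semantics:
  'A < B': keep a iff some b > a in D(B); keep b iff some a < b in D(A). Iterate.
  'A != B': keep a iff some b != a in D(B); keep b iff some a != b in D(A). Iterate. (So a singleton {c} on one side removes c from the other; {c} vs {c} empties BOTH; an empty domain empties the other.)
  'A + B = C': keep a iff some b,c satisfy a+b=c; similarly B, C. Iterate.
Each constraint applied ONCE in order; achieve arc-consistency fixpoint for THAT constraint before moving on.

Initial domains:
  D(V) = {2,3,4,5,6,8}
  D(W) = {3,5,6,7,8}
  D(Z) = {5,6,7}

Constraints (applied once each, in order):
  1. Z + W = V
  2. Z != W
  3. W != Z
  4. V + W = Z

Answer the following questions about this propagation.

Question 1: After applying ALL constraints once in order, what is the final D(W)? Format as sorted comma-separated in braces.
Constraint 1 (Z + W = V) on D(Z)={5,6,7} D(W)={3,5,6,7,8} D(V)={2,3,4,5,6,8}: Z {5,6,7}->{5}; W {3,5,6,7,8}->{3}; V {2,3,4,5,6,8}->{8}
Constraint 2 (Z != W) on D(Z)={5} D(W)={3}: no change
Constraint 3 (W != Z) on D(W)={3} D(Z)={5}: no change
Constraint 4 (V + W = Z) on D(V)={8} D(W)={3} D(Z)={5}: V {8}->{}; W {3}->{}; Z {5}->{}
So after all 4 constraints: D(W) = {}

Answer: {}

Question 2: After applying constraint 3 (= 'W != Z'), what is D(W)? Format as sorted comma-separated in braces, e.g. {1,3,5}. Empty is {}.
Answer: {3}

Derivation:
Constraint 1 (Z + W = V) on D(Z)={5,6,7} D(W)={3,5,6,7,8} D(V)={2,3,4,5,6,8}: Z {5,6,7}->{5}; W {3,5,6,7,8}->{3}; V {2,3,4,5,6,8}->{8}
Constraint 2 (Z != W) on D(Z)={5} D(W)={3}: no change
Constraint 3 (W != Z) on D(W)={3} D(Z)={5}: no change
So after constraint 3: D(W) = {3}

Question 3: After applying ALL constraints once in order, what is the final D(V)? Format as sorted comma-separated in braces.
Answer: {}

Derivation:
Constraint 1 (Z + W = V) on D(Z)={5,6,7} D(W)={3,5,6,7,8} D(V)={2,3,4,5,6,8}: Z {5,6,7}->{5}; W {3,5,6,7,8}->{3}; V {2,3,4,5,6,8}->{8}
Constraint 2 (Z != W) on D(Z)={5} D(W)={3}: no change
Constraint 3 (W != Z) on D(W)={3} D(Z)={5}: no change
Constraint 4 (V + W = Z) on D(V)={8} D(W)={3} D(Z)={5}: V {8}->{}; W {3}->{}; Z {5}->{}
So after all 4 constraints: D(V) = {}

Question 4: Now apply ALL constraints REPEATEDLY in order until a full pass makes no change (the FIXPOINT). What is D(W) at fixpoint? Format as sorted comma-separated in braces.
pass 0 (initial): D(W)={3,5,6,7,8}
pass 1: V {2,3,4,5,6,8}->{}; W {3,5,6,7,8}->{}; Z {5,6,7}->{}
pass 2: no change
Fixpoint after 2 passes: D(W) = {}

Answer: {}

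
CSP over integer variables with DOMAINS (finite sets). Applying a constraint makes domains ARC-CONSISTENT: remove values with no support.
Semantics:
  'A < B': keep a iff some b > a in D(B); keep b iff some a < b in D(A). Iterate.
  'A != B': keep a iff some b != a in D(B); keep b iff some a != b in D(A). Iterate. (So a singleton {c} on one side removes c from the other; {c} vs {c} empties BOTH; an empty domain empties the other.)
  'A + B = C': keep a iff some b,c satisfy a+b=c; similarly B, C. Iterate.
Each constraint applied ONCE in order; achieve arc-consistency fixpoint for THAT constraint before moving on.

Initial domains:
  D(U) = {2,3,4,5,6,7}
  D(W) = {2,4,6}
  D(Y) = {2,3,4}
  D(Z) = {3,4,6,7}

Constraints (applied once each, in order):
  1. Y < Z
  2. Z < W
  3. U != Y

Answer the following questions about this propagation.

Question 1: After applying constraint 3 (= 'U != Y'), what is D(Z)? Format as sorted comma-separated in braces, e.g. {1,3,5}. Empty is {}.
Constraint 1 (Y < Z) on D(Y)={2,3,4} D(Z)={3,4,6,7}: no change
Constraint 2 (Z < W) on D(Z)={3,4,6,7} D(W)={2,4,6}: Z {3,4,6,7}->{3,4}; W {2,4,6}->{4,6}
Constraint 3 (U != Y) on D(U)={2,3,4,5,6,7} D(Y)={2,3,4}: no change
So after constraint 3: D(Z) = {3,4}

Answer: {3,4}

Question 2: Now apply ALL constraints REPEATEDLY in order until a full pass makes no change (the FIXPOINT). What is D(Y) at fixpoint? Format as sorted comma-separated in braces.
Answer: {2,3}

Derivation:
pass 0 (initial): D(Y)={2,3,4}
pass 1: W {2,4,6}->{4,6}; Z {3,4,6,7}->{3,4}
pass 2: Y {2,3,4}->{2,3}
pass 3: no change
Fixpoint after 3 passes: D(Y) = {2,3}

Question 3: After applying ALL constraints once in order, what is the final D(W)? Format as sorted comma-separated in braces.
Constraint 1 (Y < Z) on D(Y)={2,3,4} D(Z)={3,4,6,7}: no change
Constraint 2 (Z < W) on D(Z)={3,4,6,7} D(W)={2,4,6}: Z {3,4,6,7}->{3,4}; W {2,4,6}->{4,6}
Constraint 3 (U != Y) on D(U)={2,3,4,5,6,7} D(Y)={2,3,4}: no change
So after all 3 constraints: D(W) = {4,6}

Answer: {4,6}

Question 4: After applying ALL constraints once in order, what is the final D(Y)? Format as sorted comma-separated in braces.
Answer: {2,3,4}

Derivation:
Constraint 1 (Y < Z) on D(Y)={2,3,4} D(Z)={3,4,6,7}: no change
Constraint 2 (Z < W) on D(Z)={3,4,6,7} D(W)={2,4,6}: Z {3,4,6,7}->{3,4}; W {2,4,6}->{4,6}
Constraint 3 (U != Y) on D(U)={2,3,4,5,6,7} D(Y)={2,3,4}: no change
So after all 3 constraints: D(Y) = {2,3,4}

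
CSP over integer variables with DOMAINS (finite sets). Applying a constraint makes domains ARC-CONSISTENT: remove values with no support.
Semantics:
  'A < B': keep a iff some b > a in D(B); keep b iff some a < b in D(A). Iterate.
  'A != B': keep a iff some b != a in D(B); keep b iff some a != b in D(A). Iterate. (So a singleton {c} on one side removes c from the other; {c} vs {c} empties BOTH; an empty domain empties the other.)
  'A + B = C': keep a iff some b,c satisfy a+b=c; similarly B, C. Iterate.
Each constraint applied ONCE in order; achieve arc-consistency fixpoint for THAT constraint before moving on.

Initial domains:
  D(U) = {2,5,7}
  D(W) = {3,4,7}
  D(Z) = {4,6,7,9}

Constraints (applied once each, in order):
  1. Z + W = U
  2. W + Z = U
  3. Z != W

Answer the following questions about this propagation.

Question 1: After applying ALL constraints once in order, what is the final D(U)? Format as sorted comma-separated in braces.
Answer: {7}

Derivation:
Constraint 1 (Z + W = U) on D(Z)={4,6,7,9} D(W)={3,4,7} D(U)={2,5,7}: Z {4,6,7,9}->{4}; W {3,4,7}->{3}; U {2,5,7}->{7}
Constraint 2 (W + Z = U) on D(W)={3} D(Z)={4} D(U)={7}: no change
Constraint 3 (Z != W) on D(Z)={4} D(W)={3}: no change
So after all 3 constraints: D(U) = {7}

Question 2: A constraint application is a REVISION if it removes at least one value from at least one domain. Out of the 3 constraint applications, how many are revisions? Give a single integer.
Answer: 1

Derivation:
Constraint 1 (Z + W = U) on D(Z)={4,6,7,9} D(W)={3,4,7} D(U)={2,5,7}: Z {4,6,7,9}->{4}; W {3,4,7}->{3}; U {2,5,7}->{7} => REVISION
Constraint 2 (W + Z = U) on D(W)={3} D(Z)={4} D(U)={7}: no change => not a revision
Constraint 3 (Z != W) on D(Z)={4} D(W)={3}: no change => not a revision
Total revisions = 1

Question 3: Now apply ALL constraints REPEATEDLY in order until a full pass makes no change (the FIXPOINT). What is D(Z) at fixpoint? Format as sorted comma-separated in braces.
Answer: {4}

Derivation:
pass 0 (initial): D(Z)={4,6,7,9}
pass 1: U {2,5,7}->{7}; W {3,4,7}->{3}; Z {4,6,7,9}->{4}
pass 2: no change
Fixpoint after 2 passes: D(Z) = {4}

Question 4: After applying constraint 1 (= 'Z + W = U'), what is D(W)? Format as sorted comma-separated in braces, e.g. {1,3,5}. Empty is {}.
Answer: {3}

Derivation:
Constraint 1 (Z + W = U) on D(Z)={4,6,7,9} D(W)={3,4,7} D(U)={2,5,7}: Z {4,6,7,9}->{4}; W {3,4,7}->{3}; U {2,5,7}->{7}
So after constraint 1: D(W) = {3}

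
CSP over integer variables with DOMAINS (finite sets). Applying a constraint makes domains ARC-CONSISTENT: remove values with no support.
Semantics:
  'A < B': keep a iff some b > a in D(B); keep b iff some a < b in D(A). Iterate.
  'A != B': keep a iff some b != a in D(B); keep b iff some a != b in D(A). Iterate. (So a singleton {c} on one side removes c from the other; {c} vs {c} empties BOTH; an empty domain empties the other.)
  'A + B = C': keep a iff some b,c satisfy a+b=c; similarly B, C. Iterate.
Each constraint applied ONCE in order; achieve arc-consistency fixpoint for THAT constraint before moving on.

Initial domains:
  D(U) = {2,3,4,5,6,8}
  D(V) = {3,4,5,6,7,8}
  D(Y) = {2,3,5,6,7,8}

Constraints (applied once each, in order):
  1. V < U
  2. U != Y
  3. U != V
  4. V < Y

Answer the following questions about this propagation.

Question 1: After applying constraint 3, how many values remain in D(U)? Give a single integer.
Constraint 1 (V < U) on D(V)={3,4,5,6,7,8} D(U)={2,3,4,5,6,8}: V {3,4,5,6,7,8}->{3,4,5,6,7}; U {2,3,4,5,6,8}->{4,5,6,8}
Constraint 2 (U != Y) on D(U)={4,5,6,8} D(Y)={2,3,5,6,7,8}: no change
Constraint 3 (U != V) on D(U)={4,5,6,8} D(V)={3,4,5,6,7}: no change
So after constraint 3: D(U)={4,5,6,8}, size = 4

Answer: 4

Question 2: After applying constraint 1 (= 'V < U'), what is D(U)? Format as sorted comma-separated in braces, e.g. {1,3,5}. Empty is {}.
Constraint 1 (V < U) on D(V)={3,4,5,6,7,8} D(U)={2,3,4,5,6,8}: V {3,4,5,6,7,8}->{3,4,5,6,7}; U {2,3,4,5,6,8}->{4,5,6,8}
So after constraint 1: D(U) = {4,5,6,8}

Answer: {4,5,6,8}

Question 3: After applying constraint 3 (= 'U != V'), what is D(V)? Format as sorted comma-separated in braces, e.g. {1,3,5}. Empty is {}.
Constraint 1 (V < U) on D(V)={3,4,5,6,7,8} D(U)={2,3,4,5,6,8}: V {3,4,5,6,7,8}->{3,4,5,6,7}; U {2,3,4,5,6,8}->{4,5,6,8}
Constraint 2 (U != Y) on D(U)={4,5,6,8} D(Y)={2,3,5,6,7,8}: no change
Constraint 3 (U != V) on D(U)={4,5,6,8} D(V)={3,4,5,6,7}: no change
So after constraint 3: D(V) = {3,4,5,6,7}

Answer: {3,4,5,6,7}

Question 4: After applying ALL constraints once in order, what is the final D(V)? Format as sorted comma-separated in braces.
Constraint 1 (V < U) on D(V)={3,4,5,6,7,8} D(U)={2,3,4,5,6,8}: V {3,4,5,6,7,8}->{3,4,5,6,7}; U {2,3,4,5,6,8}->{4,5,6,8}
Constraint 2 (U != Y) on D(U)={4,5,6,8} D(Y)={2,3,5,6,7,8}: no change
Constraint 3 (U != V) on D(U)={4,5,6,8} D(V)={3,4,5,6,7}: no change
Constraint 4 (V < Y) on D(V)={3,4,5,6,7} D(Y)={2,3,5,6,7,8}: Y {2,3,5,6,7,8}->{5,6,7,8}
So after all 4 constraints: D(V) = {3,4,5,6,7}

Answer: {3,4,5,6,7}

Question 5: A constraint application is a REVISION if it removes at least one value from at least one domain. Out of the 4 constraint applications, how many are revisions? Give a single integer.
Answer: 2

Derivation:
Constraint 1 (V < U) on D(V)={3,4,5,6,7,8} D(U)={2,3,4,5,6,8}: V {3,4,5,6,7,8}->{3,4,5,6,7}; U {2,3,4,5,6,8}->{4,5,6,8} => REVISION
Constraint 2 (U != Y) on D(U)={4,5,6,8} D(Y)={2,3,5,6,7,8}: no change => not a revision
Constraint 3 (U != V) on D(U)={4,5,6,8} D(V)={3,4,5,6,7}: no change => not a revision
Constraint 4 (V < Y) on D(V)={3,4,5,6,7} D(Y)={2,3,5,6,7,8}: Y {2,3,5,6,7,8}->{5,6,7,8} => REVISION
Total revisions = 2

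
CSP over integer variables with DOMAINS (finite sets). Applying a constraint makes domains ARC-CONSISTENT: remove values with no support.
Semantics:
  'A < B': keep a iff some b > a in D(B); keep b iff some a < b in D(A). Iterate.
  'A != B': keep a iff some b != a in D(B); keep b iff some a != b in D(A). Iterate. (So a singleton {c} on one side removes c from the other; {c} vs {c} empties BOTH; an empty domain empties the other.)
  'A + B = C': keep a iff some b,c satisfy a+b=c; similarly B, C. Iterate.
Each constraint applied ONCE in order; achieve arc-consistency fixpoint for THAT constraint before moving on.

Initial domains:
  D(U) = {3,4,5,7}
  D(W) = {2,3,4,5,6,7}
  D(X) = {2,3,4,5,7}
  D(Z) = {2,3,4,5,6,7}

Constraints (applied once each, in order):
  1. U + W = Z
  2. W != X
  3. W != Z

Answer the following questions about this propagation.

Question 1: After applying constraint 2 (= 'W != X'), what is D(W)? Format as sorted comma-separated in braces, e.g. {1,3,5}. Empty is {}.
Constraint 1 (U + W = Z) on D(U)={3,4,5,7} D(W)={2,3,4,5,6,7} D(Z)={2,3,4,5,6,7}: U {3,4,5,7}->{3,4,5}; W {2,3,4,5,6,7}->{2,3,4}; Z {2,3,4,5,6,7}->{5,6,7}
Constraint 2 (W != X) on D(W)={2,3,4} D(X)={2,3,4,5,7}: no change
So after constraint 2: D(W) = {2,3,4}

Answer: {2,3,4}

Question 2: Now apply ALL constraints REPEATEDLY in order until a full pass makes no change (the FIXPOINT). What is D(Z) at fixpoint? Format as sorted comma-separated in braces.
pass 0 (initial): D(Z)={2,3,4,5,6,7}
pass 1: U {3,4,5,7}->{3,4,5}; W {2,3,4,5,6,7}->{2,3,4}; Z {2,3,4,5,6,7}->{5,6,7}
pass 2: no change
Fixpoint after 2 passes: D(Z) = {5,6,7}

Answer: {5,6,7}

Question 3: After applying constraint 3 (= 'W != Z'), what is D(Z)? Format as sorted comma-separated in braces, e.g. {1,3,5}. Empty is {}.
Constraint 1 (U + W = Z) on D(U)={3,4,5,7} D(W)={2,3,4,5,6,7} D(Z)={2,3,4,5,6,7}: U {3,4,5,7}->{3,4,5}; W {2,3,4,5,6,7}->{2,3,4}; Z {2,3,4,5,6,7}->{5,6,7}
Constraint 2 (W != X) on D(W)={2,3,4} D(X)={2,3,4,5,7}: no change
Constraint 3 (W != Z) on D(W)={2,3,4} D(Z)={5,6,7}: no change
So after constraint 3: D(Z) = {5,6,7}

Answer: {5,6,7}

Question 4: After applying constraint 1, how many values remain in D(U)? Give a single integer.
Constraint 1 (U + W = Z) on D(U)={3,4,5,7} D(W)={2,3,4,5,6,7} D(Z)={2,3,4,5,6,7}: U {3,4,5,7}->{3,4,5}; W {2,3,4,5,6,7}->{2,3,4}; Z {2,3,4,5,6,7}->{5,6,7}
So after constraint 1: D(U)={3,4,5}, size = 3

Answer: 3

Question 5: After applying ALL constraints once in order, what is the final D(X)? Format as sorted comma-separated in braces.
Answer: {2,3,4,5,7}

Derivation:
Constraint 1 (U + W = Z) on D(U)={3,4,5,7} D(W)={2,3,4,5,6,7} D(Z)={2,3,4,5,6,7}: U {3,4,5,7}->{3,4,5}; W {2,3,4,5,6,7}->{2,3,4}; Z {2,3,4,5,6,7}->{5,6,7}
Constraint 2 (W != X) on D(W)={2,3,4} D(X)={2,3,4,5,7}: no change
Constraint 3 (W != Z) on D(W)={2,3,4} D(Z)={5,6,7}: no change
So after all 3 constraints: D(X) = {2,3,4,5,7}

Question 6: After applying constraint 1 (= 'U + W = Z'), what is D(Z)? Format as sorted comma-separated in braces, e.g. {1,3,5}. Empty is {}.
Constraint 1 (U + W = Z) on D(U)={3,4,5,7} D(W)={2,3,4,5,6,7} D(Z)={2,3,4,5,6,7}: U {3,4,5,7}->{3,4,5}; W {2,3,4,5,6,7}->{2,3,4}; Z {2,3,4,5,6,7}->{5,6,7}
So after constraint 1: D(Z) = {5,6,7}

Answer: {5,6,7}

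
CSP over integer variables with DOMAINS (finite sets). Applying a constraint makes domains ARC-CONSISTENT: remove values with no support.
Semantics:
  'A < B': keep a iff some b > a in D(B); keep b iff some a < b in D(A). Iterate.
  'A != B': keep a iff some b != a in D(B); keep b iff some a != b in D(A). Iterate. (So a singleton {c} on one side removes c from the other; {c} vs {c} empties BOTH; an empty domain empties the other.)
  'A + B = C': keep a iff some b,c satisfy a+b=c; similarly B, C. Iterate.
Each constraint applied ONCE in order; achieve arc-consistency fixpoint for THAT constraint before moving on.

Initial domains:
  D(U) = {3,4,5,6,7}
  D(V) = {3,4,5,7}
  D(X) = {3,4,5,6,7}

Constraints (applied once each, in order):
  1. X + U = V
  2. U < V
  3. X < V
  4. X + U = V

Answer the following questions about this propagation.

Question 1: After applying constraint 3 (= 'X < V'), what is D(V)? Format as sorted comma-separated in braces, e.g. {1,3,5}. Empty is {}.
Constraint 1 (X + U = V) on D(X)={3,4,5,6,7} D(U)={3,4,5,6,7} D(V)={3,4,5,7}: X {3,4,5,6,7}->{3,4}; U {3,4,5,6,7}->{3,4}; V {3,4,5,7}->{7}
Constraint 2 (U < V) on D(U)={3,4} D(V)={7}: no change
Constraint 3 (X < V) on D(X)={3,4} D(V)={7}: no change
So after constraint 3: D(V) = {7}

Answer: {7}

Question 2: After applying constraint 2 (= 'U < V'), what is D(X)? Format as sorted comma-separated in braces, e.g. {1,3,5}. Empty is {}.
Constraint 1 (X + U = V) on D(X)={3,4,5,6,7} D(U)={3,4,5,6,7} D(V)={3,4,5,7}: X {3,4,5,6,7}->{3,4}; U {3,4,5,6,7}->{3,4}; V {3,4,5,7}->{7}
Constraint 2 (U < V) on D(U)={3,4} D(V)={7}: no change
So after constraint 2: D(X) = {3,4}

Answer: {3,4}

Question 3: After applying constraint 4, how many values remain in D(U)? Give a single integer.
Answer: 2

Derivation:
Constraint 1 (X + U = V) on D(X)={3,4,5,6,7} D(U)={3,4,5,6,7} D(V)={3,4,5,7}: X {3,4,5,6,7}->{3,4}; U {3,4,5,6,7}->{3,4}; V {3,4,5,7}->{7}
Constraint 2 (U < V) on D(U)={3,4} D(V)={7}: no change
Constraint 3 (X < V) on D(X)={3,4} D(V)={7}: no change
Constraint 4 (X + U = V) on D(X)={3,4} D(U)={3,4} D(V)={7}: no change
So after constraint 4: D(U)={3,4}, size = 2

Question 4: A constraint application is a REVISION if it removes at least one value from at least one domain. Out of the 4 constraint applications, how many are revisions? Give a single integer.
Constraint 1 (X + U = V) on D(X)={3,4,5,6,7} D(U)={3,4,5,6,7} D(V)={3,4,5,7}: X {3,4,5,6,7}->{3,4}; U {3,4,5,6,7}->{3,4}; V {3,4,5,7}->{7} => REVISION
Constraint 2 (U < V) on D(U)={3,4} D(V)={7}: no change => not a revision
Constraint 3 (X < V) on D(X)={3,4} D(V)={7}: no change => not a revision
Constraint 4 (X + U = V) on D(X)={3,4} D(U)={3,4} D(V)={7}: no change => not a revision
Total revisions = 1

Answer: 1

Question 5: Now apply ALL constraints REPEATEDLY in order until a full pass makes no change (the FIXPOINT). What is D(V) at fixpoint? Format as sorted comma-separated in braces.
pass 0 (initial): D(V)={3,4,5,7}
pass 1: U {3,4,5,6,7}->{3,4}; V {3,4,5,7}->{7}; X {3,4,5,6,7}->{3,4}
pass 2: no change
Fixpoint after 2 passes: D(V) = {7}

Answer: {7}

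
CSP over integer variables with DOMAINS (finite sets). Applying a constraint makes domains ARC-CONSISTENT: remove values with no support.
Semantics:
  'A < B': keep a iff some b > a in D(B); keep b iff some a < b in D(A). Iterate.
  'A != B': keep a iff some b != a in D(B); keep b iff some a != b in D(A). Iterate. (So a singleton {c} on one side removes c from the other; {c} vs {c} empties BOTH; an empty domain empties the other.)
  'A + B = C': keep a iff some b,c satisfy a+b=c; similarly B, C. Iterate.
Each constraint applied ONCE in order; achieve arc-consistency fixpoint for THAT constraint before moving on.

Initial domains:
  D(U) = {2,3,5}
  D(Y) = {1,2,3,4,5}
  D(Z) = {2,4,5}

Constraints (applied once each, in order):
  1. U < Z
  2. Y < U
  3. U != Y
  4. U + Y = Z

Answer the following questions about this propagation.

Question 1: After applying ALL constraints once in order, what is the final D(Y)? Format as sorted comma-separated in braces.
Answer: {1,2}

Derivation:
Constraint 1 (U < Z) on D(U)={2,3,5} D(Z)={2,4,5}: U {2,3,5}->{2,3}; Z {2,4,5}->{4,5}
Constraint 2 (Y < U) on D(Y)={1,2,3,4,5} D(U)={2,3}: Y {1,2,3,4,5}->{1,2}
Constraint 3 (U != Y) on D(U)={2,3} D(Y)={1,2}: no change
Constraint 4 (U + Y = Z) on D(U)={2,3} D(Y)={1,2} D(Z)={4,5}: no change
So after all 4 constraints: D(Y) = {1,2}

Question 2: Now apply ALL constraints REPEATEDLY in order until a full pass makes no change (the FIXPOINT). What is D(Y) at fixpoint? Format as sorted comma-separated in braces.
Answer: {1,2}

Derivation:
pass 0 (initial): D(Y)={1,2,3,4,5}
pass 1: U {2,3,5}->{2,3}; Y {1,2,3,4,5}->{1,2}; Z {2,4,5}->{4,5}
pass 2: no change
Fixpoint after 2 passes: D(Y) = {1,2}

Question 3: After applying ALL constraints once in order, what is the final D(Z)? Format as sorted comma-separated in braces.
Constraint 1 (U < Z) on D(U)={2,3,5} D(Z)={2,4,5}: U {2,3,5}->{2,3}; Z {2,4,5}->{4,5}
Constraint 2 (Y < U) on D(Y)={1,2,3,4,5} D(U)={2,3}: Y {1,2,3,4,5}->{1,2}
Constraint 3 (U != Y) on D(U)={2,3} D(Y)={1,2}: no change
Constraint 4 (U + Y = Z) on D(U)={2,3} D(Y)={1,2} D(Z)={4,5}: no change
So after all 4 constraints: D(Z) = {4,5}

Answer: {4,5}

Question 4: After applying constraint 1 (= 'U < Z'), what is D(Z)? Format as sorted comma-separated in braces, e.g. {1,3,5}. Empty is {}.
Constraint 1 (U < Z) on D(U)={2,3,5} D(Z)={2,4,5}: U {2,3,5}->{2,3}; Z {2,4,5}->{4,5}
So after constraint 1: D(Z) = {4,5}

Answer: {4,5}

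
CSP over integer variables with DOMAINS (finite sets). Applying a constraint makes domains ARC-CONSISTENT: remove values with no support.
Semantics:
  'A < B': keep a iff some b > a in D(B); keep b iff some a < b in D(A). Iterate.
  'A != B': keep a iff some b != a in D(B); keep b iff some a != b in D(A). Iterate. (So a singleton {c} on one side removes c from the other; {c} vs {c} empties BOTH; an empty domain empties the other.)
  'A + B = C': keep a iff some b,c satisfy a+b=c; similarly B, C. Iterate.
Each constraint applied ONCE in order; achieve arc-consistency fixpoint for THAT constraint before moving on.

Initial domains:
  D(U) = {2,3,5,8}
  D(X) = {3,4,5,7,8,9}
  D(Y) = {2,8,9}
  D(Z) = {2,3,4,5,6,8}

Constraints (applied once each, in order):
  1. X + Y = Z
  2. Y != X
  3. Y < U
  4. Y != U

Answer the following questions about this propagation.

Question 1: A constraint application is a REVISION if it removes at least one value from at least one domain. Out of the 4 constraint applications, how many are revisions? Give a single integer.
Constraint 1 (X + Y = Z) on D(X)={3,4,5,7,8,9} D(Y)={2,8,9} D(Z)={2,3,4,5,6,8}: X {3,4,5,7,8,9}->{3,4}; Y {2,8,9}->{2}; Z {2,3,4,5,6,8}->{5,6} => REVISION
Constraint 2 (Y != X) on D(Y)={2} D(X)={3,4}: no change => not a revision
Constraint 3 (Y < U) on D(Y)={2} D(U)={2,3,5,8}: U {2,3,5,8}->{3,5,8} => REVISION
Constraint 4 (Y != U) on D(Y)={2} D(U)={3,5,8}: no change => not a revision
Total revisions = 2

Answer: 2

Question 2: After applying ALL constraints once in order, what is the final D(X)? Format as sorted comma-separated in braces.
Answer: {3,4}

Derivation:
Constraint 1 (X + Y = Z) on D(X)={3,4,5,7,8,9} D(Y)={2,8,9} D(Z)={2,3,4,5,6,8}: X {3,4,5,7,8,9}->{3,4}; Y {2,8,9}->{2}; Z {2,3,4,5,6,8}->{5,6}
Constraint 2 (Y != X) on D(Y)={2} D(X)={3,4}: no change
Constraint 3 (Y < U) on D(Y)={2} D(U)={2,3,5,8}: U {2,3,5,8}->{3,5,8}
Constraint 4 (Y != U) on D(Y)={2} D(U)={3,5,8}: no change
So after all 4 constraints: D(X) = {3,4}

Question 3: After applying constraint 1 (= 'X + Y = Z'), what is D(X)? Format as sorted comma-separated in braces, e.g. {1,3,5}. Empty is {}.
Answer: {3,4}

Derivation:
Constraint 1 (X + Y = Z) on D(X)={3,4,5,7,8,9} D(Y)={2,8,9} D(Z)={2,3,4,5,6,8}: X {3,4,5,7,8,9}->{3,4}; Y {2,8,9}->{2}; Z {2,3,4,5,6,8}->{5,6}
So after constraint 1: D(X) = {3,4}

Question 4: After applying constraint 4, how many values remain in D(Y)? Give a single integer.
Constraint 1 (X + Y = Z) on D(X)={3,4,5,7,8,9} D(Y)={2,8,9} D(Z)={2,3,4,5,6,8}: X {3,4,5,7,8,9}->{3,4}; Y {2,8,9}->{2}; Z {2,3,4,5,6,8}->{5,6}
Constraint 2 (Y != X) on D(Y)={2} D(X)={3,4}: no change
Constraint 3 (Y < U) on D(Y)={2} D(U)={2,3,5,8}: U {2,3,5,8}->{3,5,8}
Constraint 4 (Y != U) on D(Y)={2} D(U)={3,5,8}: no change
So after constraint 4: D(Y)={2}, size = 1

Answer: 1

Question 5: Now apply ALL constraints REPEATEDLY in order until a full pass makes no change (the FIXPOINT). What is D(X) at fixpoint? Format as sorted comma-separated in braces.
pass 0 (initial): D(X)={3,4,5,7,8,9}
pass 1: U {2,3,5,8}->{3,5,8}; X {3,4,5,7,8,9}->{3,4}; Y {2,8,9}->{2}; Z {2,3,4,5,6,8}->{5,6}
pass 2: no change
Fixpoint after 2 passes: D(X) = {3,4}

Answer: {3,4}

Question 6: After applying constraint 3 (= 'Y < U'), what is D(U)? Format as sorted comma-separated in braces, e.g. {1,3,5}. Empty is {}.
Constraint 1 (X + Y = Z) on D(X)={3,4,5,7,8,9} D(Y)={2,8,9} D(Z)={2,3,4,5,6,8}: X {3,4,5,7,8,9}->{3,4}; Y {2,8,9}->{2}; Z {2,3,4,5,6,8}->{5,6}
Constraint 2 (Y != X) on D(Y)={2} D(X)={3,4}: no change
Constraint 3 (Y < U) on D(Y)={2} D(U)={2,3,5,8}: U {2,3,5,8}->{3,5,8}
So after constraint 3: D(U) = {3,5,8}

Answer: {3,5,8}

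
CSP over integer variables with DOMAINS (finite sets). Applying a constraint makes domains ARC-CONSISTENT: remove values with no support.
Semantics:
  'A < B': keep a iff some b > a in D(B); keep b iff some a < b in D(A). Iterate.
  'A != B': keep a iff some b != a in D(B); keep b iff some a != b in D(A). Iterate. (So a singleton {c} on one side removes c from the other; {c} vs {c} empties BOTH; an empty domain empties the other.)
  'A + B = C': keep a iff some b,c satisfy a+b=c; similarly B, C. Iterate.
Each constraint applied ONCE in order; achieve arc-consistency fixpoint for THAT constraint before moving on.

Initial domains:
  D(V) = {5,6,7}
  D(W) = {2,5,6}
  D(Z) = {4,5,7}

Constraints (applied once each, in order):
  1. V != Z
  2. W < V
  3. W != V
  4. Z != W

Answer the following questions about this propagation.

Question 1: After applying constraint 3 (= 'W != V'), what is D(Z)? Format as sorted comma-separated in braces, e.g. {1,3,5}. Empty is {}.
Constraint 1 (V != Z) on D(V)={5,6,7} D(Z)={4,5,7}: no change
Constraint 2 (W < V) on D(W)={2,5,6} D(V)={5,6,7}: no change
Constraint 3 (W != V) on D(W)={2,5,6} D(V)={5,6,7}: no change
So after constraint 3: D(Z) = {4,5,7}

Answer: {4,5,7}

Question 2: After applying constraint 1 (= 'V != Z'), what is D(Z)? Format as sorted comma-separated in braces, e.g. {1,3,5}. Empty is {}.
Answer: {4,5,7}

Derivation:
Constraint 1 (V != Z) on D(V)={5,6,7} D(Z)={4,5,7}: no change
So after constraint 1: D(Z) = {4,5,7}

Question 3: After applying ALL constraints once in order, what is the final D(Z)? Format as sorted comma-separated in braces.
Constraint 1 (V != Z) on D(V)={5,6,7} D(Z)={4,5,7}: no change
Constraint 2 (W < V) on D(W)={2,5,6} D(V)={5,6,7}: no change
Constraint 3 (W != V) on D(W)={2,5,6} D(V)={5,6,7}: no change
Constraint 4 (Z != W) on D(Z)={4,5,7} D(W)={2,5,6}: no change
So after all 4 constraints: D(Z) = {4,5,7}

Answer: {4,5,7}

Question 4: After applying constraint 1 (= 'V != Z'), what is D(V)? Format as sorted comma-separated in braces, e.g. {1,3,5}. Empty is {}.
Answer: {5,6,7}

Derivation:
Constraint 1 (V != Z) on D(V)={5,6,7} D(Z)={4,5,7}: no change
So after constraint 1: D(V) = {5,6,7}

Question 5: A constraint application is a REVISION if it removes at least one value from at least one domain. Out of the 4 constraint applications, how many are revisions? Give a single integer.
Constraint 1 (V != Z) on D(V)={5,6,7} D(Z)={4,5,7}: no change => not a revision
Constraint 2 (W < V) on D(W)={2,5,6} D(V)={5,6,7}: no change => not a revision
Constraint 3 (W != V) on D(W)={2,5,6} D(V)={5,6,7}: no change => not a revision
Constraint 4 (Z != W) on D(Z)={4,5,7} D(W)={2,5,6}: no change => not a revision
Total revisions = 0

Answer: 0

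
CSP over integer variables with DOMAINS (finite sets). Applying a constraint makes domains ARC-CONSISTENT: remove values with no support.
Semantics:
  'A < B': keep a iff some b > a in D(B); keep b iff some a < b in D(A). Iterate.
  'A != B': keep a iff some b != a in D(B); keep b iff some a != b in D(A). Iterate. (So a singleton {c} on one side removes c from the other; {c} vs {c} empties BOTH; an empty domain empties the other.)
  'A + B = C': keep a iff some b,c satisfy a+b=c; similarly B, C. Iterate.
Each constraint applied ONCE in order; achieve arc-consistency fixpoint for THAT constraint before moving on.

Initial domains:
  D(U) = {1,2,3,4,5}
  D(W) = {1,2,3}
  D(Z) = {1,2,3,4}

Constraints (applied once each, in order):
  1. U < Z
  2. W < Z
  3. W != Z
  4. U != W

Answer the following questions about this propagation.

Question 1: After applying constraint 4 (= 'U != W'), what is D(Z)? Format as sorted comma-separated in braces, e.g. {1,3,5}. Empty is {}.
Answer: {2,3,4}

Derivation:
Constraint 1 (U < Z) on D(U)={1,2,3,4,5} D(Z)={1,2,3,4}: U {1,2,3,4,5}->{1,2,3}; Z {1,2,3,4}->{2,3,4}
Constraint 2 (W < Z) on D(W)={1,2,3} D(Z)={2,3,4}: no change
Constraint 3 (W != Z) on D(W)={1,2,3} D(Z)={2,3,4}: no change
Constraint 4 (U != W) on D(U)={1,2,3} D(W)={1,2,3}: no change
So after constraint 4: D(Z) = {2,3,4}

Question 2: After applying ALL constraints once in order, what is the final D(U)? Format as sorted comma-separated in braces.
Answer: {1,2,3}

Derivation:
Constraint 1 (U < Z) on D(U)={1,2,3,4,5} D(Z)={1,2,3,4}: U {1,2,3,4,5}->{1,2,3}; Z {1,2,3,4}->{2,3,4}
Constraint 2 (W < Z) on D(W)={1,2,3} D(Z)={2,3,4}: no change
Constraint 3 (W != Z) on D(W)={1,2,3} D(Z)={2,3,4}: no change
Constraint 4 (U != W) on D(U)={1,2,3} D(W)={1,2,3}: no change
So after all 4 constraints: D(U) = {1,2,3}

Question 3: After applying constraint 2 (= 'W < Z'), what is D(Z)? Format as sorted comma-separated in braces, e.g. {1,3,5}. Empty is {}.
Constraint 1 (U < Z) on D(U)={1,2,3,4,5} D(Z)={1,2,3,4}: U {1,2,3,4,5}->{1,2,3}; Z {1,2,3,4}->{2,3,4}
Constraint 2 (W < Z) on D(W)={1,2,3} D(Z)={2,3,4}: no change
So after constraint 2: D(Z) = {2,3,4}

Answer: {2,3,4}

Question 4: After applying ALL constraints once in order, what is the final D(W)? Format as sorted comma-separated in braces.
Constraint 1 (U < Z) on D(U)={1,2,3,4,5} D(Z)={1,2,3,4}: U {1,2,3,4,5}->{1,2,3}; Z {1,2,3,4}->{2,3,4}
Constraint 2 (W < Z) on D(W)={1,2,3} D(Z)={2,3,4}: no change
Constraint 3 (W != Z) on D(W)={1,2,3} D(Z)={2,3,4}: no change
Constraint 4 (U != W) on D(U)={1,2,3} D(W)={1,2,3}: no change
So after all 4 constraints: D(W) = {1,2,3}

Answer: {1,2,3}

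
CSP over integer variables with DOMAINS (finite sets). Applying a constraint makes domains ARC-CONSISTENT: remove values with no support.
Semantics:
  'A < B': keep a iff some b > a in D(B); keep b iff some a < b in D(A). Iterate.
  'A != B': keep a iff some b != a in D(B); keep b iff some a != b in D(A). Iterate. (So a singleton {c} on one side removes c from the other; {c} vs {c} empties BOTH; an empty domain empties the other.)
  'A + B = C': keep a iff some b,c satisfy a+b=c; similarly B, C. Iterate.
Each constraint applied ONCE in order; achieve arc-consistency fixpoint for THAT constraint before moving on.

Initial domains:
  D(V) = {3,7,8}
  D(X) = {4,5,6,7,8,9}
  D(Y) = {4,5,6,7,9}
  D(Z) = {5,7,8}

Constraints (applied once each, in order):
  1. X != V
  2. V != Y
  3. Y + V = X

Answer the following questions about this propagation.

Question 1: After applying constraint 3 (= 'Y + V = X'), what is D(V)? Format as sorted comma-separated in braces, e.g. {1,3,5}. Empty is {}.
Constraint 1 (X != V) on D(X)={4,5,6,7,8,9} D(V)={3,7,8}: no change
Constraint 2 (V != Y) on D(V)={3,7,8} D(Y)={4,5,6,7,9}: no change
Constraint 3 (Y + V = X) on D(Y)={4,5,6,7,9} D(V)={3,7,8} D(X)={4,5,6,7,8,9}: Y {4,5,6,7,9}->{4,5,6}; V {3,7,8}->{3}; X {4,5,6,7,8,9}->{7,8,9}
So after constraint 3: D(V) = {3}

Answer: {3}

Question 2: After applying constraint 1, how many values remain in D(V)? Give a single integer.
Constraint 1 (X != V) on D(X)={4,5,6,7,8,9} D(V)={3,7,8}: no change
So after constraint 1: D(V)={3,7,8}, size = 3

Answer: 3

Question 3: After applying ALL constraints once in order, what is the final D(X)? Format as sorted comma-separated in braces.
Answer: {7,8,9}

Derivation:
Constraint 1 (X != V) on D(X)={4,5,6,7,8,9} D(V)={3,7,8}: no change
Constraint 2 (V != Y) on D(V)={3,7,8} D(Y)={4,5,6,7,9}: no change
Constraint 3 (Y + V = X) on D(Y)={4,5,6,7,9} D(V)={3,7,8} D(X)={4,5,6,7,8,9}: Y {4,5,6,7,9}->{4,5,6}; V {3,7,8}->{3}; X {4,5,6,7,8,9}->{7,8,9}
So after all 3 constraints: D(X) = {7,8,9}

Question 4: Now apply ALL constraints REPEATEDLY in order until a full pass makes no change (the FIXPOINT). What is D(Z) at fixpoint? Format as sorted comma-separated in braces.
pass 0 (initial): D(Z)={5,7,8}
pass 1: V {3,7,8}->{3}; X {4,5,6,7,8,9}->{7,8,9}; Y {4,5,6,7,9}->{4,5,6}
pass 2: no change
Fixpoint after 2 passes: D(Z) = {5,7,8}

Answer: {5,7,8}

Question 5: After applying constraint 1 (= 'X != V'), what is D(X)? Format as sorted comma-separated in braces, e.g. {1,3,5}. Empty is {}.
Constraint 1 (X != V) on D(X)={4,5,6,7,8,9} D(V)={3,7,8}: no change
So after constraint 1: D(X) = {4,5,6,7,8,9}

Answer: {4,5,6,7,8,9}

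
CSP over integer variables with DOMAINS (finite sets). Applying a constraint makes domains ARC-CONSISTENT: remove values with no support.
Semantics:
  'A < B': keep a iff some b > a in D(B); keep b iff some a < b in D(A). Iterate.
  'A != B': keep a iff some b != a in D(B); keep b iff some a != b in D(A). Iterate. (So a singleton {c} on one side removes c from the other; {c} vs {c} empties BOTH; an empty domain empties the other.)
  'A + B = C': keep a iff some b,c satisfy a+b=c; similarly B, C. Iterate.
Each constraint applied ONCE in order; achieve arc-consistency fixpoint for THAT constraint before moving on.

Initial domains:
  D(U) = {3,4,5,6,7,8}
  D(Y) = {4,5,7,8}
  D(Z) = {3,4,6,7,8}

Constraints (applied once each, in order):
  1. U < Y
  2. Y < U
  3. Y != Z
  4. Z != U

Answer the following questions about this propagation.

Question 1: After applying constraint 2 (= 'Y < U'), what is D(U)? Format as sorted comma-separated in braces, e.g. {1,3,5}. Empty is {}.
Answer: {5,6,7}

Derivation:
Constraint 1 (U < Y) on D(U)={3,4,5,6,7,8} D(Y)={4,5,7,8}: U {3,4,5,6,7,8}->{3,4,5,6,7}
Constraint 2 (Y < U) on D(Y)={4,5,7,8} D(U)={3,4,5,6,7}: Y {4,5,7,8}->{4,5}; U {3,4,5,6,7}->{5,6,7}
So after constraint 2: D(U) = {5,6,7}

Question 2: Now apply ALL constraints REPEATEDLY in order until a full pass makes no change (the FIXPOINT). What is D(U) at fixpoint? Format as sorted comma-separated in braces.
Answer: {}

Derivation:
pass 0 (initial): D(U)={3,4,5,6,7,8}
pass 1: U {3,4,5,6,7,8}->{5,6,7}; Y {4,5,7,8}->{4,5}
pass 2: U {5,6,7}->{}; Y {4,5}->{}; Z {3,4,6,7,8}->{}
pass 3: no change
Fixpoint after 3 passes: D(U) = {}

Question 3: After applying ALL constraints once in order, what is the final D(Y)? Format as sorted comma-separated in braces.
Constraint 1 (U < Y) on D(U)={3,4,5,6,7,8} D(Y)={4,5,7,8}: U {3,4,5,6,7,8}->{3,4,5,6,7}
Constraint 2 (Y < U) on D(Y)={4,5,7,8} D(U)={3,4,5,6,7}: Y {4,5,7,8}->{4,5}; U {3,4,5,6,7}->{5,6,7}
Constraint 3 (Y != Z) on D(Y)={4,5} D(Z)={3,4,6,7,8}: no change
Constraint 4 (Z != U) on D(Z)={3,4,6,7,8} D(U)={5,6,7}: no change
So after all 4 constraints: D(Y) = {4,5}

Answer: {4,5}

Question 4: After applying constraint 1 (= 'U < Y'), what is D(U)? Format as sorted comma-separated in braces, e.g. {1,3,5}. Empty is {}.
Constraint 1 (U < Y) on D(U)={3,4,5,6,7,8} D(Y)={4,5,7,8}: U {3,4,5,6,7,8}->{3,4,5,6,7}
So after constraint 1: D(U) = {3,4,5,6,7}

Answer: {3,4,5,6,7}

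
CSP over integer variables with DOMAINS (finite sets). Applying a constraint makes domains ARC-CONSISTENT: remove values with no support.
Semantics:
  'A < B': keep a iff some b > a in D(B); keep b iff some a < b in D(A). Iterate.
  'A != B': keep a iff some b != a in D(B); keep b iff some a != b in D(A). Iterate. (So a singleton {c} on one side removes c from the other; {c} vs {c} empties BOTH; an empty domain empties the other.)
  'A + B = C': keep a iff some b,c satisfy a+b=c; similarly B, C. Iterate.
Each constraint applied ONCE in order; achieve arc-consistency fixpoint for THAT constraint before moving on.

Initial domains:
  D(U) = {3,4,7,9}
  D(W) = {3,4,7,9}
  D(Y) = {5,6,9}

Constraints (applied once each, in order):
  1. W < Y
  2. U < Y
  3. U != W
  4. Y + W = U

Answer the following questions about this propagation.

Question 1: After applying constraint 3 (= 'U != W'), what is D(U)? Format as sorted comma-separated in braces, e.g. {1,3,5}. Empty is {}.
Answer: {3,4,7}

Derivation:
Constraint 1 (W < Y) on D(W)={3,4,7,9} D(Y)={5,6,9}: W {3,4,7,9}->{3,4,7}
Constraint 2 (U < Y) on D(U)={3,4,7,9} D(Y)={5,6,9}: U {3,4,7,9}->{3,4,7}
Constraint 3 (U != W) on D(U)={3,4,7} D(W)={3,4,7}: no change
So after constraint 3: D(U) = {3,4,7}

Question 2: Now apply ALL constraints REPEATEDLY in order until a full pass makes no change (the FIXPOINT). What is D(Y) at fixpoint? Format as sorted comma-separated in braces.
pass 0 (initial): D(Y)={5,6,9}
pass 1: U {3,4,7,9}->{}; W {3,4,7,9}->{}; Y {5,6,9}->{}
pass 2: no change
Fixpoint after 2 passes: D(Y) = {}

Answer: {}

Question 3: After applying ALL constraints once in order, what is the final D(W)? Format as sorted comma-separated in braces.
Constraint 1 (W < Y) on D(W)={3,4,7,9} D(Y)={5,6,9}: W {3,4,7,9}->{3,4,7}
Constraint 2 (U < Y) on D(U)={3,4,7,9} D(Y)={5,6,9}: U {3,4,7,9}->{3,4,7}
Constraint 3 (U != W) on D(U)={3,4,7} D(W)={3,4,7}: no change
Constraint 4 (Y + W = U) on D(Y)={5,6,9} D(W)={3,4,7} D(U)={3,4,7}: Y {5,6,9}->{}; W {3,4,7}->{}; U {3,4,7}->{}
So after all 4 constraints: D(W) = {}

Answer: {}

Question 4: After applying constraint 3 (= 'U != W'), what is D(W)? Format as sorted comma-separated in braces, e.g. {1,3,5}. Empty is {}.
Constraint 1 (W < Y) on D(W)={3,4,7,9} D(Y)={5,6,9}: W {3,4,7,9}->{3,4,7}
Constraint 2 (U < Y) on D(U)={3,4,7,9} D(Y)={5,6,9}: U {3,4,7,9}->{3,4,7}
Constraint 3 (U != W) on D(U)={3,4,7} D(W)={3,4,7}: no change
So after constraint 3: D(W) = {3,4,7}

Answer: {3,4,7}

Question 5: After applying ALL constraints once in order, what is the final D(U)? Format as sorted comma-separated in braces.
Constraint 1 (W < Y) on D(W)={3,4,7,9} D(Y)={5,6,9}: W {3,4,7,9}->{3,4,7}
Constraint 2 (U < Y) on D(U)={3,4,7,9} D(Y)={5,6,9}: U {3,4,7,9}->{3,4,7}
Constraint 3 (U != W) on D(U)={3,4,7} D(W)={3,4,7}: no change
Constraint 4 (Y + W = U) on D(Y)={5,6,9} D(W)={3,4,7} D(U)={3,4,7}: Y {5,6,9}->{}; W {3,4,7}->{}; U {3,4,7}->{}
So after all 4 constraints: D(U) = {}

Answer: {}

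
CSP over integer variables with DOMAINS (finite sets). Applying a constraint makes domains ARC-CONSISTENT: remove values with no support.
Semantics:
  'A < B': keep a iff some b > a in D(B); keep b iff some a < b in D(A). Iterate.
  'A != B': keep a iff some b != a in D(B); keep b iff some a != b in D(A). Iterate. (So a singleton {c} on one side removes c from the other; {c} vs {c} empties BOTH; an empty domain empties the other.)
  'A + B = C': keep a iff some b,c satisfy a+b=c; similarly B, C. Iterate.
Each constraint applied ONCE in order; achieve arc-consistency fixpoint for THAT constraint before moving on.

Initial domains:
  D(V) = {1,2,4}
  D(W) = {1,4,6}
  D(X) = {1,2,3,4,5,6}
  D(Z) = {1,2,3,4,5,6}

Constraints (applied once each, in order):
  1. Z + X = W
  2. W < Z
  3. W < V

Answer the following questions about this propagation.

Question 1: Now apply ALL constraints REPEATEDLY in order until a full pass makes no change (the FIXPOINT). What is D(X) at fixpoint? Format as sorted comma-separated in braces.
Answer: {}

Derivation:
pass 0 (initial): D(X)={1,2,3,4,5,6}
pass 1: V {1,2,4}->{}; W {1,4,6}->{}; X {1,2,3,4,5,6}->{1,2,3,4,5}; Z {1,2,3,4,5,6}->{5}
pass 2: X {1,2,3,4,5}->{}; Z {5}->{}
pass 3: no change
Fixpoint after 3 passes: D(X) = {}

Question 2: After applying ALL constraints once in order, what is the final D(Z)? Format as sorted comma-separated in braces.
Answer: {5}

Derivation:
Constraint 1 (Z + X = W) on D(Z)={1,2,3,4,5,6} D(X)={1,2,3,4,5,6} D(W)={1,4,6}: Z {1,2,3,4,5,6}->{1,2,3,4,5}; X {1,2,3,4,5,6}->{1,2,3,4,5}; W {1,4,6}->{4,6}
Constraint 2 (W < Z) on D(W)={4,6} D(Z)={1,2,3,4,5}: W {4,6}->{4}; Z {1,2,3,4,5}->{5}
Constraint 3 (W < V) on D(W)={4} D(V)={1,2,4}: W {4}->{}; V {1,2,4}->{}
So after all 3 constraints: D(Z) = {5}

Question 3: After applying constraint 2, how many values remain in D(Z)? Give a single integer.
Constraint 1 (Z + X = W) on D(Z)={1,2,3,4,5,6} D(X)={1,2,3,4,5,6} D(W)={1,4,6}: Z {1,2,3,4,5,6}->{1,2,3,4,5}; X {1,2,3,4,5,6}->{1,2,3,4,5}; W {1,4,6}->{4,6}
Constraint 2 (W < Z) on D(W)={4,6} D(Z)={1,2,3,4,5}: W {4,6}->{4}; Z {1,2,3,4,5}->{5}
So after constraint 2: D(Z)={5}, size = 1

Answer: 1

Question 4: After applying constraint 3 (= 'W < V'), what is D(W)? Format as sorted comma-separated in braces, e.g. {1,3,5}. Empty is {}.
Constraint 1 (Z + X = W) on D(Z)={1,2,3,4,5,6} D(X)={1,2,3,4,5,6} D(W)={1,4,6}: Z {1,2,3,4,5,6}->{1,2,3,4,5}; X {1,2,3,4,5,6}->{1,2,3,4,5}; W {1,4,6}->{4,6}
Constraint 2 (W < Z) on D(W)={4,6} D(Z)={1,2,3,4,5}: W {4,6}->{4}; Z {1,2,3,4,5}->{5}
Constraint 3 (W < V) on D(W)={4} D(V)={1,2,4}: W {4}->{}; V {1,2,4}->{}
So after constraint 3: D(W) = {}

Answer: {}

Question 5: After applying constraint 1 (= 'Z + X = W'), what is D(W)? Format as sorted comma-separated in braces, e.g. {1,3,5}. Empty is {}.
Answer: {4,6}

Derivation:
Constraint 1 (Z + X = W) on D(Z)={1,2,3,4,5,6} D(X)={1,2,3,4,5,6} D(W)={1,4,6}: Z {1,2,3,4,5,6}->{1,2,3,4,5}; X {1,2,3,4,5,6}->{1,2,3,4,5}; W {1,4,6}->{4,6}
So after constraint 1: D(W) = {4,6}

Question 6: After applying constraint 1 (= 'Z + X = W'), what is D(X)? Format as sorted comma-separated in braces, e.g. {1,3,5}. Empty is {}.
Answer: {1,2,3,4,5}

Derivation:
Constraint 1 (Z + X = W) on D(Z)={1,2,3,4,5,6} D(X)={1,2,3,4,5,6} D(W)={1,4,6}: Z {1,2,3,4,5,6}->{1,2,3,4,5}; X {1,2,3,4,5,6}->{1,2,3,4,5}; W {1,4,6}->{4,6}
So after constraint 1: D(X) = {1,2,3,4,5}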